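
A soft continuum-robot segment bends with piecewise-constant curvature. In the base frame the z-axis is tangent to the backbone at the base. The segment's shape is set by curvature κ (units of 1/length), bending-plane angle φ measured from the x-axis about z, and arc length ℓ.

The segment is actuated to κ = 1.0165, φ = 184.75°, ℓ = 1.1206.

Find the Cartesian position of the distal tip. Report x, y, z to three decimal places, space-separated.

-0.570 -0.047 0.894

θ = κ·ℓ = 1.0165 × 1.1206 = 1.13909 rad
ρ = (1 − cos θ)/κ = (1 − 0.41842)/1.0165 = 0.57214
z = sin θ / κ = 0.90825/1.0165 = 0.89351
x = ρ cos φ = 0.57214 × cos(184.75°) = -0.57017
y = ρ sin φ = 0.57214 × sin(184.75°) = -0.04738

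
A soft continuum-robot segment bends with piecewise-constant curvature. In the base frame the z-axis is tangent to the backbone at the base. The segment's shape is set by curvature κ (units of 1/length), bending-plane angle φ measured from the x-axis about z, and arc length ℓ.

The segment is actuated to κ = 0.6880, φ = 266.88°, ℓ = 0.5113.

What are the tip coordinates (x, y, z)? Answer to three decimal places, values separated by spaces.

-0.005 -0.089 0.501

θ = κ·ℓ = 0.6880 × 0.5113 = 0.35177 rad
ρ = (1 − cos θ)/κ = (1 − 0.93876)/0.6880 = 0.08901
z = sin θ / κ = 0.34456/0.6880 = 0.50082
x = ρ cos φ = 0.08901 × cos(266.88°) = -0.00484
y = ρ sin φ = 0.08901 × sin(266.88°) = -0.08888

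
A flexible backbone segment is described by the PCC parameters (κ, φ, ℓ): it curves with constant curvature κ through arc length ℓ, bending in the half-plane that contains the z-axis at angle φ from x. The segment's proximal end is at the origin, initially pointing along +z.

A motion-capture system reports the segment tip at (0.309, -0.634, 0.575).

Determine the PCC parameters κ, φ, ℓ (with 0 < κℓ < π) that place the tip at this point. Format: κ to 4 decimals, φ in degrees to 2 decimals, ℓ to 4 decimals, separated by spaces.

ρ = √(x²+y²) = √(0.309² + -0.634²) = 0.70529
φ = atan2(y, x) mod 360° = atan2(-0.634, 0.309) = 295.9838°
|p|² = ρ² + z² = 0.70529² + 0.575² = 0.82806
κ = 2ρ / |p|² = 2×0.70529 / 0.82806 = 1.70348
θ = 2·atan2(ρ, z) = 2·atan2(0.70529, 0.575) = 1.77363 rad
ℓ = θ/κ = 1.77363/1.70348 = 1.04118

1.7035 295.98 1.0412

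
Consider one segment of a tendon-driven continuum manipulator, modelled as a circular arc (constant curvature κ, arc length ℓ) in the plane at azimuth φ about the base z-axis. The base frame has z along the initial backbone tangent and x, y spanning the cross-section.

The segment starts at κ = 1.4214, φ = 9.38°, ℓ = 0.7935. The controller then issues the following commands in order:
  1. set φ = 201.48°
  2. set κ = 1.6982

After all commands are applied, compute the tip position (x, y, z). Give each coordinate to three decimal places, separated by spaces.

-0.427 -0.168 0.574

initial: κ=1.4214, φ=9.38°, ℓ=0.7935
cmd 1: set φ=201.48° → (κ,φ,ℓ)=(1.4214,201.48°,0.7935) → tip=(-0.3741,-0.1472,0.6356)
cmd 2: set κ=1.6982 → (κ,φ,ℓ)=(1.6982,201.48°,0.7935) → tip=(-0.4266,-0.1679,0.5742)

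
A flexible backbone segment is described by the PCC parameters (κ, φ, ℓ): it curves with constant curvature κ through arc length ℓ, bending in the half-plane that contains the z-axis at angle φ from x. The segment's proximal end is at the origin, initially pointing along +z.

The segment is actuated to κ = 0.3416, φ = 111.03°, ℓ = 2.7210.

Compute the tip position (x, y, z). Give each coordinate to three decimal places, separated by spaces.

θ = κ·ℓ = 0.3416 × 2.7210 = 0.92949 rad
ρ = (1 − cos θ)/κ = (1 − 0.59824)/0.3416 = 1.17611
z = sin θ / κ = 0.80132/0.3416 = 2.34578
x = ρ cos φ = 1.17611 × cos(111.03°) = -0.42206
y = ρ sin φ = 1.17611 × sin(111.03°) = 1.09778

-0.422 1.098 2.346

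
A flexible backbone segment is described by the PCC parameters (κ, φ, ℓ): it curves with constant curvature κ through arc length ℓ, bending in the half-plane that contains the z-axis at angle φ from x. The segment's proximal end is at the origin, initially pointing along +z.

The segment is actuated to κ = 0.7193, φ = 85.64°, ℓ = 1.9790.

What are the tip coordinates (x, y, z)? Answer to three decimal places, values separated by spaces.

0.090 1.183 1.375

θ = κ·ℓ = 0.7193 × 1.9790 = 1.42349 rad
ρ = (1 − cos θ)/κ = (1 − 0.14677)/0.7193 = 1.18620
z = sin θ / κ = 0.98917/0.7193 = 1.37519
x = ρ cos φ = 1.18620 × cos(85.64°) = 0.09018
y = ρ sin φ = 1.18620 × sin(85.64°) = 1.18276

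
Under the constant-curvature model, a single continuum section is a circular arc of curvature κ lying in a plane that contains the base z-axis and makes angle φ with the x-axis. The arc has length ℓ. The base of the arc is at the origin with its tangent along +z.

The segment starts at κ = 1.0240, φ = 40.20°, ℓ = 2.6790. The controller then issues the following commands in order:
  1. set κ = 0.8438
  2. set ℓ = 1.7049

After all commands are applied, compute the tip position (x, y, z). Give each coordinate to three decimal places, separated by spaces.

0.786 0.664 1.175

initial: κ=1.0240, φ=40.20°, ℓ=2.6790
cmd 1: set κ=0.8438 → (κ,φ,ℓ)=(0.8438,40.20°,2.6790) → tip=(1.4812,1.2517,0.9142)
cmd 2: set ℓ=1.7049 → (κ,φ,ℓ)=(0.8438,40.20°,1.7049) → tip=(0.7859,0.6641,1.1748)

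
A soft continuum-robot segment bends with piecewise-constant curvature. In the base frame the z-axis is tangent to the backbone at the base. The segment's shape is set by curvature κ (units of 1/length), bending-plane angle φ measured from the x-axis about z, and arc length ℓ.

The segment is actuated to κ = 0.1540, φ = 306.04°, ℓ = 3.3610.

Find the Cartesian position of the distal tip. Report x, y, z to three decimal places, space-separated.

0.500 -0.688 3.213

θ = κ·ℓ = 0.1540 × 3.3610 = 0.51759 rad
ρ = (1 − cos θ)/κ = (1 − 0.86901)/0.1540 = 0.85057
z = sin θ / κ = 0.49479/0.1540 = 3.21293
x = ρ cos φ = 0.85057 × cos(306.04°) = 0.50043
y = ρ sin φ = 0.85057 × sin(306.04°) = -0.68778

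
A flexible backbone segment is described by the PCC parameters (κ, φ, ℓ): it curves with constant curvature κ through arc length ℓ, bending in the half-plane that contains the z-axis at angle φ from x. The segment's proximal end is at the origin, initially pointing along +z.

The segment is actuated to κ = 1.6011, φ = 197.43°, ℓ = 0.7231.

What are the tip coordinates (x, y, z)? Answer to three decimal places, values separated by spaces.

θ = κ·ℓ = 1.6011 × 0.7231 = 1.15776 rad
ρ = (1 − cos θ)/κ = (1 − 0.40140)/1.6011 = 0.37387
z = sin θ / κ = 0.91590/1.6011 = 0.57205
x = ρ cos φ = 0.37387 × cos(197.43°) = -0.35670
y = ρ sin φ = 0.37387 × sin(197.43°) = -0.11199

-0.357 -0.112 0.572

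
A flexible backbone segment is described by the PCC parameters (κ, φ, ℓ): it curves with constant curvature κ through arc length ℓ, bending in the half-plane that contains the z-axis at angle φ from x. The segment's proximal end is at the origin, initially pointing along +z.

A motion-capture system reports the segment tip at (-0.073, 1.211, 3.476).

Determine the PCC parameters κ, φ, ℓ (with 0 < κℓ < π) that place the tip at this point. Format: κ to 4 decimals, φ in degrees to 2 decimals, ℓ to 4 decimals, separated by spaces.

ρ = √(x²+y²) = √(-0.073² + 1.211²) = 1.21320
φ = atan2(y, x) mod 360° = atan2(1.211, -0.073) = 93.4497°
|p|² = ρ² + z² = 1.21320² + 3.476² = 13.55443
κ = 2ρ / |p|² = 2×1.21320 / 13.55443 = 0.17901
θ = 2·atan2(ρ, z) = 2·atan2(1.21320, 3.476) = 0.67161 rad
ℓ = θ/κ = 0.67161/0.17901 = 3.75175

0.1790 93.45 3.7517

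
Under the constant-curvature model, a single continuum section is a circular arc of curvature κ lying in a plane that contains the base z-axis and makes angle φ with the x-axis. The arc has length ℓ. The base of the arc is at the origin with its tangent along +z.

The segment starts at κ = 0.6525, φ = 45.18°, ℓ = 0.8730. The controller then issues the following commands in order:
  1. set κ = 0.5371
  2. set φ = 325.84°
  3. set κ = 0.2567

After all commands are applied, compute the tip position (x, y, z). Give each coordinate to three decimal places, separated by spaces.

initial: κ=0.6525, φ=45.18°, ℓ=0.8730
cmd 1: set κ=0.5371 → (κ,φ,ℓ)=(0.5371,45.18°,0.8730) → tip=(0.1416,0.1425,0.8414)
cmd 2: set φ=325.84° → (κ,φ,ℓ)=(0.5371,325.84°,0.8730) → tip=(0.1663,-0.1128,0.8414)
cmd 3: set κ=0.2567 → (κ,φ,ℓ)=(0.2567,325.84°,0.8730) → tip=(0.0806,-0.0547,0.8657)

0.081 -0.055 0.866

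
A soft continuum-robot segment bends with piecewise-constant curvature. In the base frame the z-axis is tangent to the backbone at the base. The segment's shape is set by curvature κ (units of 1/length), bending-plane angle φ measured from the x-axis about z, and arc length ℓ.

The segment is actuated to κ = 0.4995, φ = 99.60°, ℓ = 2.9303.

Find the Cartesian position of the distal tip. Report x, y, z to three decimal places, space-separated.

-0.298 1.763 1.991

θ = κ·ℓ = 0.4995 × 2.9303 = 1.46368 rad
ρ = (1 − cos θ)/κ = (1 − 0.10691)/0.4995 = 1.78797
z = sin θ / κ = 0.99427/0.4995 = 1.99053
x = ρ cos φ = 1.78797 × cos(99.60°) = -0.29818
y = ρ sin φ = 1.78797 × sin(99.60°) = 1.76294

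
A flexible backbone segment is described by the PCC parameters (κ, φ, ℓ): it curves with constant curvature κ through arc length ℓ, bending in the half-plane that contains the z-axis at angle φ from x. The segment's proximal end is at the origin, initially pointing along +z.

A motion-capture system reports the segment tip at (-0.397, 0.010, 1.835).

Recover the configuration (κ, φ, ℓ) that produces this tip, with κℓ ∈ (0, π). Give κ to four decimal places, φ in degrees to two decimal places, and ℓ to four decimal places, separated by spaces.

ρ = √(x²+y²) = √(-0.397² + 0.010²) = 0.39713
φ = atan2(y, x) mod 360° = atan2(0.010, -0.397) = 178.5571°
|p|² = ρ² + z² = 0.39713² + 1.835² = 3.52493
κ = 2ρ / |p|² = 2×0.39713 / 3.52493 = 0.22532
θ = 2·atan2(ρ, z) = 2·atan2(0.39713, 1.835) = 0.42626 rad
ℓ = θ/κ = 0.42626/0.22532 = 1.89177

0.2253 178.56 1.8918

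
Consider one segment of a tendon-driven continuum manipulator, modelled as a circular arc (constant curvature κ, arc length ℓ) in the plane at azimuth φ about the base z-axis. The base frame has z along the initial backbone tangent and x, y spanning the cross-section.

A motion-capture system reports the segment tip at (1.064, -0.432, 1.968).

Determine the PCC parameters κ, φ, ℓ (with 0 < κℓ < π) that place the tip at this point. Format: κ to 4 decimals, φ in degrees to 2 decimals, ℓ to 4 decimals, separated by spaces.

0.4424 337.90 2.3880

ρ = √(x²+y²) = √(1.064² + -0.432²) = 1.14836
φ = atan2(y, x) mod 360° = atan2(-0.432, 1.064) = 337.9021°
|p|² = ρ² + z² = 1.14836² + 1.968² = 5.19174
κ = 2ρ / |p|² = 2×1.14836 / 5.19174 = 0.44238
θ = 2·atan2(ρ, z) = 2·atan2(1.14836, 1.968) = 1.05642 rad
ℓ = θ/κ = 1.05642/0.44238 = 2.38805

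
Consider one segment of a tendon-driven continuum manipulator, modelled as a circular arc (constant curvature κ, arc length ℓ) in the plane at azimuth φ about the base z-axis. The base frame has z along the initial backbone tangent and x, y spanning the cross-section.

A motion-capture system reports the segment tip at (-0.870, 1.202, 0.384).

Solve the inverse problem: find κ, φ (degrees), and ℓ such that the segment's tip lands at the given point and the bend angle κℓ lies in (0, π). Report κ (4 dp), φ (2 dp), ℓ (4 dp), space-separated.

1.2633 125.90 2.0859

ρ = √(x²+y²) = √(-0.870² + 1.202²) = 1.48381
φ = atan2(y, x) mod 360° = atan2(1.202, -0.870) = 125.8968°
|p|² = ρ² + z² = 1.48381² + 0.384² = 2.34916
κ = 2ρ / |p|² = 2×1.48381 / 2.34916 = 1.26327
θ = 2·atan2(ρ, z) = 2·atan2(1.48381, 0.384) = 2.63512 rad
ℓ = θ/κ = 2.63512/1.26327 = 2.08595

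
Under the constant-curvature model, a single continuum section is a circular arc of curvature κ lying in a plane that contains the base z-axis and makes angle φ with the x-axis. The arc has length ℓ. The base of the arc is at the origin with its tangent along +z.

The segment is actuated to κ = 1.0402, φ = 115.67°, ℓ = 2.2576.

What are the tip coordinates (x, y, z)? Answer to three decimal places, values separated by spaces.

θ = κ·ℓ = 1.0402 × 2.2576 = 2.34836 rad
ρ = (1 − cos θ)/κ = (1 − -0.70154)/1.0402 = 1.63578
z = sin θ / κ = 0.71263/1.0402 = 0.68509
x = ρ cos φ = 1.63578 × cos(115.67°) = -0.70860
y = ρ sin φ = 1.63578 × sin(115.67°) = 1.47434

-0.709 1.474 0.685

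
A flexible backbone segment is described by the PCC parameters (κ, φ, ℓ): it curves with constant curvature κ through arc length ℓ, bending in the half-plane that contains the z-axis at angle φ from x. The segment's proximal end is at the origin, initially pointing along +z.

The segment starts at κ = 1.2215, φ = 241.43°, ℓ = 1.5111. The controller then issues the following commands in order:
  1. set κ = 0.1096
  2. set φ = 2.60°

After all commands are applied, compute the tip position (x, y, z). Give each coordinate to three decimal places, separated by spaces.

initial: κ=1.2215, φ=241.43°, ℓ=1.5111
cmd 1: set κ=0.1096 → (κ,φ,ℓ)=(0.1096,241.43°,1.5111) → tip=(-0.0597,-0.1096,1.5042)
cmd 2: set φ=2.60° → (κ,φ,ℓ)=(0.1096,2.60°,1.5111) → tip=(0.1247,0.0057,1.5042)

0.125 0.006 1.504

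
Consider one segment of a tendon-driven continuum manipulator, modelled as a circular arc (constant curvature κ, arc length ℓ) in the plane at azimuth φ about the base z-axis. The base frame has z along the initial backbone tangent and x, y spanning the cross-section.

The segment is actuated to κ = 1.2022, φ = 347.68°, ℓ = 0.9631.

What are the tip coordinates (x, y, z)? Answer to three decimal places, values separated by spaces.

θ = κ·ℓ = 1.2022 × 0.9631 = 1.15784 rad
ρ = (1 − cos θ)/κ = (1 − 0.40132)/1.2022 = 0.49799
z = sin θ / κ = 0.91594/1.2022 = 0.76188
x = ρ cos φ = 0.49799 × cos(347.68°) = 0.48652
y = ρ sin φ = 0.49799 × sin(347.68°) = -0.10626

0.487 -0.106 0.762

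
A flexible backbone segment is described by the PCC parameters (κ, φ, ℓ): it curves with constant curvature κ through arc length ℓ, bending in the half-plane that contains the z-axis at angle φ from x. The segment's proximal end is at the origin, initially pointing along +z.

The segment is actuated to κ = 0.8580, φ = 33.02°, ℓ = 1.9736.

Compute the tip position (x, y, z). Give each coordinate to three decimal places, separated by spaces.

θ = κ·ℓ = 0.8580 × 1.9736 = 1.69335 rad
ρ = (1 − cos θ)/κ = (1 − -0.12225)/0.8580 = 1.30798
z = sin θ / κ = 0.99250/0.8580 = 1.15676
x = ρ cos φ = 1.30798 × cos(33.02°) = 1.09671
y = ρ sin φ = 1.30798 × sin(33.02°) = 0.71276

1.097 0.713 1.157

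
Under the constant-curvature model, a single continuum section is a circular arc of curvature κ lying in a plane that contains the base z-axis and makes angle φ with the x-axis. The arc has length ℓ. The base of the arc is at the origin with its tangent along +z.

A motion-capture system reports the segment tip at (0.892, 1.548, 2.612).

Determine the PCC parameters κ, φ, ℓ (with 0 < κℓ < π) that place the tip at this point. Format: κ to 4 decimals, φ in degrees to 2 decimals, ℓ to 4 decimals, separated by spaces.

0.3568 60.05 3.3627

ρ = √(x²+y²) = √(0.892² + 1.548²) = 1.78661
φ = atan2(y, x) mod 360° = atan2(1.548, 0.892) = 60.0483°
|p|² = ρ² + z² = 1.78661² + 2.612² = 10.01451
κ = 2ρ / |p|² = 2×1.78661 / 10.01451 = 0.35680
θ = 2·atan2(ρ, z) = 2·atan2(1.78661, 2.612) = 1.19981 rad
ℓ = θ/κ = 1.19981/0.35680 = 3.36267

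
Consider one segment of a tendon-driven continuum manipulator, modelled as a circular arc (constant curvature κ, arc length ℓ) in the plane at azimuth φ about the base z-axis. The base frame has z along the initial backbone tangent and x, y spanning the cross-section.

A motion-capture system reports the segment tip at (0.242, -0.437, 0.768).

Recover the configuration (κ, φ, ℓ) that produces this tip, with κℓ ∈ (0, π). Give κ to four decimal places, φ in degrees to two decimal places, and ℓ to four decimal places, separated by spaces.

1.1903 298.98 0.9690

ρ = √(x²+y²) = √(0.242² + -0.437²) = 0.49953
φ = atan2(y, x) mod 360° = atan2(-0.437, 0.242) = 298.9766°
|p|² = ρ² + z² = 0.49953² + 0.768² = 0.83936
κ = 2ρ / |p|² = 2×0.49953 / 0.83936 = 1.19027
θ = 2·atan2(ρ, z) = 2·atan2(0.49953, 0.768) = 1.15336 rad
ℓ = θ/κ = 1.15336/1.19027 = 0.96899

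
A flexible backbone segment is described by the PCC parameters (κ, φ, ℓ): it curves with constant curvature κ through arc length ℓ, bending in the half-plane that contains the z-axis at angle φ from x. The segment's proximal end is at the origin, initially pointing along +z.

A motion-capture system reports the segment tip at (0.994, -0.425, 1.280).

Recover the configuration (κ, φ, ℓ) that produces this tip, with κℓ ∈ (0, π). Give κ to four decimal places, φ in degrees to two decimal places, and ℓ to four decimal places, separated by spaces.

0.7702 336.85 1.8211

ρ = √(x²+y²) = √(0.994² + -0.425²) = 1.08105
φ = atan2(y, x) mod 360° = atan2(-0.425, 0.994) = 336.8501°
|p|² = ρ² + z² = 1.08105² + 1.280² = 2.80706
κ = 2ρ / |p|² = 2×1.08105 / 2.80706 = 0.77023
θ = 2·atan2(ρ, z) = 2·atan2(1.08105, 1.280) = 1.40266 rad
ℓ = θ/κ = 1.40266/0.77023 = 1.82109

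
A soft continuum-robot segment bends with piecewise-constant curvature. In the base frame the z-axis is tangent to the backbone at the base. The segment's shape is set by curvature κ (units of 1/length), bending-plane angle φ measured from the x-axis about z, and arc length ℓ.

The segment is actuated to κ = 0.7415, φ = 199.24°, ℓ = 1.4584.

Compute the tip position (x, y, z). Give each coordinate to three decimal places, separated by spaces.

θ = κ·ℓ = 0.7415 × 1.4584 = 1.08140 rad
ρ = (1 − cos θ)/κ = (1 − 0.47009)/0.7415 = 0.71465
z = sin θ / κ = 0.88262/0.7415 = 1.19031
x = ρ cos φ = 0.71465 × cos(199.24°) = -0.67473
y = ρ sin φ = 0.71465 × sin(199.24°) = -0.23549

-0.675 -0.235 1.190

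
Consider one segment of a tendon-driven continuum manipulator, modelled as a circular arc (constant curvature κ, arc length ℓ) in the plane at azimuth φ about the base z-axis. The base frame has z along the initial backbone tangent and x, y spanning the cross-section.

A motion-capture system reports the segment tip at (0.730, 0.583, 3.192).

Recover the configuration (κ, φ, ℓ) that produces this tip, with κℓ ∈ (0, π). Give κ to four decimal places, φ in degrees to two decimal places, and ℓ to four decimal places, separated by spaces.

ρ = √(x²+y²) = √(0.730² + 0.583²) = 0.93423
φ = atan2(y, x) mod 360° = atan2(0.583, 0.730) = 38.6119°
|p|² = ρ² + z² = 0.93423² + 3.192² = 11.06165
κ = 2ρ / |p|² = 2×0.93423 / 11.06165 = 0.16891
θ = 2·atan2(ρ, z) = 2·atan2(0.93423, 3.192) = 0.56945 rad
ℓ = θ/κ = 0.56945/0.16891 = 3.37127

0.1689 38.61 3.3713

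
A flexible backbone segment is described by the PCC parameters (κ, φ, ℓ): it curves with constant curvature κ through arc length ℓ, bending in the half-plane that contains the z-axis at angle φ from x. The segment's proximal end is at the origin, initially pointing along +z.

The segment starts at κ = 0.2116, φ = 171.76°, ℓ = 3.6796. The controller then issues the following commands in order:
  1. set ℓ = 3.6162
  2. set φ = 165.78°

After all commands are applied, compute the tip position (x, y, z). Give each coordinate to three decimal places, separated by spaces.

initial: κ=0.2116, φ=171.76°, ℓ=3.6796
cmd 1: set ℓ=3.6162 → (κ,φ,ℓ)=(0.2116,171.76°,3.6162) → tip=(-1.3037,0.1888,3.2735)
cmd 2: set φ=165.78° → (κ,φ,ℓ)=(0.2116,165.78°,3.6162) → tip=(-1.2770,0.3236,3.2735)

-1.277 0.324 3.273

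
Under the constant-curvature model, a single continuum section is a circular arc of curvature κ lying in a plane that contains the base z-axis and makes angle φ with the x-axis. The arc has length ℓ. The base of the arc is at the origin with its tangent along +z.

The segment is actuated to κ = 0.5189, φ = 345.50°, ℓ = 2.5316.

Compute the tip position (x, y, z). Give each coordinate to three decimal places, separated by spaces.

θ = κ·ℓ = 0.5189 × 2.5316 = 1.31365 rad
ρ = (1 − cos θ)/κ = (1 − 0.25432)/0.5189 = 1.43703
z = sin θ / κ = 0.96712/0.5189 = 1.86379
x = ρ cos φ = 1.43703 × cos(345.50°) = 1.39126
y = ρ sin φ = 1.43703 × sin(345.50°) = -0.35980

1.391 -0.360 1.864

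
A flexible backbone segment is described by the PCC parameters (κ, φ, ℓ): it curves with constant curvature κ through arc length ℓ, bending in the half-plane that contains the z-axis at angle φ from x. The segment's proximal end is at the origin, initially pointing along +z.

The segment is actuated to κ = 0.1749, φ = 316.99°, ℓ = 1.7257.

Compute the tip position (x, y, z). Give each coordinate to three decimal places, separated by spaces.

0.189 -0.176 1.700

θ = κ·ℓ = 0.1749 × 1.7257 = 0.30182 rad
ρ = (1 − cos θ)/κ = (1 − 0.95480)/0.1749 = 0.25846
z = sin θ / κ = 0.29726/0.1749 = 1.69962
x = ρ cos φ = 0.25846 × cos(316.99°) = 0.18899
y = ρ sin φ = 0.25846 × sin(316.99°) = -0.17630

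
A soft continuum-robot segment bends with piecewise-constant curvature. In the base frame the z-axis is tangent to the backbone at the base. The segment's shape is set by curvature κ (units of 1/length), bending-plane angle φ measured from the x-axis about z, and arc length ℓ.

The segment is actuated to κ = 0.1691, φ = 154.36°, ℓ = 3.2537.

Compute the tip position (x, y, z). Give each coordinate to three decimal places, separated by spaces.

-0.787 0.378 3.092

θ = κ·ℓ = 0.1691 × 3.2537 = 0.55020 rad
ρ = (1 − cos θ)/κ = (1 − 0.85242)/0.1691 = 0.87274
z = sin θ / κ = 0.52286/0.1691 = 3.09201
x = ρ cos φ = 0.87274 × cos(154.36°) = -0.78680
y = ρ sin φ = 0.87274 × sin(154.36°) = 0.37765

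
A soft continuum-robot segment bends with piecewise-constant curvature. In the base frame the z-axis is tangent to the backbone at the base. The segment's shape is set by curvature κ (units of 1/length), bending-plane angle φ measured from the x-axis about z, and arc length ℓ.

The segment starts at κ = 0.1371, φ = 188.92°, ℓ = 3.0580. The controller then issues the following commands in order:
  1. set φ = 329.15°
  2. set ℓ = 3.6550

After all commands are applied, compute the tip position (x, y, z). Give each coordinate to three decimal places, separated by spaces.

initial: κ=0.1371, φ=188.92°, ℓ=3.0580
cmd 1: set φ=329.15° → (κ,φ,ℓ)=(0.1371,329.15°,3.0580) → tip=(0.5423,-0.3239,2.9692)
cmd 2: set ℓ=3.6550 → (κ,φ,ℓ)=(0.1371,329.15°,3.6550) → tip=(0.7699,-0.4599,3.5039)

0.770 -0.460 3.504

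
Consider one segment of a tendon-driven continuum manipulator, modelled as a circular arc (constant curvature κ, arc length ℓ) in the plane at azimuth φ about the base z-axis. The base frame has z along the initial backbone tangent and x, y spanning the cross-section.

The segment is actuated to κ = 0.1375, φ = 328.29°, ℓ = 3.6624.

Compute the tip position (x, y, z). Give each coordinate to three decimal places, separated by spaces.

θ = κ·ℓ = 0.1375 × 3.6624 = 0.50358 rad
ρ = (1 − cos θ)/κ = (1 − 0.87586)/0.1375 = 0.90283
z = sin θ / κ = 0.48256/0.1375 = 3.50956
x = ρ cos φ = 0.90283 × cos(328.29°) = 0.76806
y = ρ sin φ = 0.90283 × sin(328.29°) = -0.47455

0.768 -0.475 3.510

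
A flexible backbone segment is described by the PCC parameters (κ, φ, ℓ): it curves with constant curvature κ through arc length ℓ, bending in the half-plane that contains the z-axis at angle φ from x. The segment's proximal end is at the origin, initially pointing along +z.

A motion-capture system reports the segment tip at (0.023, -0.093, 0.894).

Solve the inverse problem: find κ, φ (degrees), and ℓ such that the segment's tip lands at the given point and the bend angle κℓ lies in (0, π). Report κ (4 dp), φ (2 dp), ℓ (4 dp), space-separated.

0.2370 283.89 0.9008

ρ = √(x²+y²) = √(0.023² + -0.093²) = 0.09580
φ = atan2(y, x) mod 360° = atan2(-0.093, 0.023) = 283.8912°
|p|² = ρ² + z² = 0.09580² + 0.894² = 0.80841
κ = 2ρ / |p|² = 2×0.09580 / 0.80841 = 0.23701
θ = 2·atan2(ρ, z) = 2·atan2(0.09580, 0.894) = 0.21351 rad
ℓ = θ/κ = 0.21351/0.23701 = 0.90083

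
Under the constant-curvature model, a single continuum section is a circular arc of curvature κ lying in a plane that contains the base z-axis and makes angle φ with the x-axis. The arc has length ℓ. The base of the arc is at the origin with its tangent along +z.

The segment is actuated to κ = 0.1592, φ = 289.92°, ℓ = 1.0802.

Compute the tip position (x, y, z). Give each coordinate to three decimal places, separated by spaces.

0.032 -0.087 1.075

θ = κ·ℓ = 0.1592 × 1.0802 = 0.17197 rad
ρ = (1 − cos θ)/κ = (1 − 0.98525)/0.1592 = 0.09265
z = sin θ / κ = 0.17112/0.1592 = 1.07488
x = ρ cos φ = 0.09265 × cos(289.92°) = 0.03157
y = ρ sin φ = 0.09265 × sin(289.92°) = -0.08711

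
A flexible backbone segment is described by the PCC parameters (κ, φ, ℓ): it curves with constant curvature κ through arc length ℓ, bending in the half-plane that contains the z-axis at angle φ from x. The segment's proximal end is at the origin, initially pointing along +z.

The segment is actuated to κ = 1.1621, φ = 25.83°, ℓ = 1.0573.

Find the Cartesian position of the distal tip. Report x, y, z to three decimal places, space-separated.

θ = κ·ℓ = 1.1621 × 1.0573 = 1.22869 rad
ρ = (1 − cos θ)/κ = (1 − 0.33547)/1.1621 = 0.57183
z = sin θ / κ = 0.94205/1.1621 = 0.81064
x = ρ cos φ = 0.57183 × cos(25.83°) = 0.51470
y = ρ sin φ = 0.57183 × sin(25.83°) = 0.24915

0.515 0.249 0.811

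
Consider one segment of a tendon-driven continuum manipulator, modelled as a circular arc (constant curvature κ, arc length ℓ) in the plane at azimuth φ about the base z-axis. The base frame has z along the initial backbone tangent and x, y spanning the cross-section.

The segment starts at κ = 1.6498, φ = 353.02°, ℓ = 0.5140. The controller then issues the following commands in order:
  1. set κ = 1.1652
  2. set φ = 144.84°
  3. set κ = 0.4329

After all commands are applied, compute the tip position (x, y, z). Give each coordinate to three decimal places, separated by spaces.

-0.047 0.033 0.510

initial: κ=1.6498, φ=353.02°, ℓ=0.5140
cmd 1: set κ=1.1652 → (κ,φ,ℓ)=(1.1652,353.02°,0.5140) → tip=(0.1483,-0.0182,0.4838)
cmd 2: set φ=144.84° → (κ,φ,ℓ)=(1.1652,144.84°,0.5140) → tip=(-0.1221,0.0860,0.4838)
cmd 3: set κ=0.4329 → (κ,φ,ℓ)=(0.4329,144.84°,0.5140) → tip=(-0.0466,0.0328,0.5098)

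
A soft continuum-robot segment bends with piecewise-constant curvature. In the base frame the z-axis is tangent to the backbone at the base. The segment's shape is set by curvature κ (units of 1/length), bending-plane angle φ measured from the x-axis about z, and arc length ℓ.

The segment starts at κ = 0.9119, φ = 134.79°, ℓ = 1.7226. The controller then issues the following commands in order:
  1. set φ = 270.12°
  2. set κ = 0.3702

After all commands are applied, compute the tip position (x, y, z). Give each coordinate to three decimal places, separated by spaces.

0.001 -0.531 1.608

initial: κ=0.9119, φ=134.79°, ℓ=1.7226
cmd 1: set φ=270.12° → (κ,φ,ℓ)=(0.9119,270.12°,1.7226) → tip=(0.0023,-1.0967,1.0966)
cmd 2: set κ=0.3702 → (κ,φ,ℓ)=(0.3702,270.12°,1.7226) → tip=(0.0011,-0.5309,1.6082)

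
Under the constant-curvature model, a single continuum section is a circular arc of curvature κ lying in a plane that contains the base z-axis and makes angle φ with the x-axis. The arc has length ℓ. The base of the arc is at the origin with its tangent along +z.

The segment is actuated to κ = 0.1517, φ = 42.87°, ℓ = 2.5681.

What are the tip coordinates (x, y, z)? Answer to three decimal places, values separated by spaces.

θ = κ·ℓ = 0.1517 × 2.5681 = 0.38958 rad
ρ = (1 − cos θ)/κ = (1 − 0.92507)/0.1517 = 0.49395
z = sin θ / κ = 0.37980/0.1517 = 2.50363
x = ρ cos φ = 0.49395 × cos(42.87°) = 0.36201
y = ρ sin φ = 0.49395 × sin(42.87°) = 0.33605

0.362 0.336 2.504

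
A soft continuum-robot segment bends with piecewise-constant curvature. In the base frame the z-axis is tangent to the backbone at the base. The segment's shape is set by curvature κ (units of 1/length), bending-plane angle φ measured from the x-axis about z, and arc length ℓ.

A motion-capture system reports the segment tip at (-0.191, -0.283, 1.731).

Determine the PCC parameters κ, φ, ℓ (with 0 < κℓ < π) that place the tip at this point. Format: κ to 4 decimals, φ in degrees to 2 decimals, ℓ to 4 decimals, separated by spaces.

ρ = √(x²+y²) = √(-0.191² + -0.283²) = 0.34142
φ = atan2(y, x) mod 360° = atan2(-0.283, -0.191) = 235.9841°
|p|² = ρ² + z² = 0.34142² + 1.731² = 3.11293
κ = 2ρ / |p|² = 2×0.34142 / 3.11293 = 0.21936
θ = 2·atan2(ρ, z) = 2·atan2(0.34142, 1.731) = 0.38948 rad
ℓ = θ/κ = 0.38948/0.21936 = 1.77555

0.2194 235.98 1.7756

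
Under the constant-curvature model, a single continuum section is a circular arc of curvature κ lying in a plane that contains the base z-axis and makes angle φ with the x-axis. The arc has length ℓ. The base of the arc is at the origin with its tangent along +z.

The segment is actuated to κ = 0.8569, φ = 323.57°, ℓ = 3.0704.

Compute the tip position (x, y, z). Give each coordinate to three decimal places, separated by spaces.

θ = κ·ℓ = 0.8569 × 3.0704 = 2.63103 rad
ρ = (1 − cos θ)/κ = (1 − -0.87247)/0.8569 = 2.18516
z = sin θ / κ = 0.48867/0.8569 = 0.57028
x = ρ cos φ = 2.18516 × cos(323.57°) = 1.75815
y = ρ sin φ = 2.18516 × sin(323.57°) = -1.29764

1.758 -1.298 0.570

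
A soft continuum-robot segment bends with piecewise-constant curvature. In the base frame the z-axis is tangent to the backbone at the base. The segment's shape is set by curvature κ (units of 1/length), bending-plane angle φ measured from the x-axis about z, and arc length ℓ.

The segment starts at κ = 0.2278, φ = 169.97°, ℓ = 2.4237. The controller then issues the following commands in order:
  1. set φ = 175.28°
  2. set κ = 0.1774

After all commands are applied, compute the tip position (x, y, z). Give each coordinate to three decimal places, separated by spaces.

-0.511 0.042 2.350

initial: κ=0.2278, φ=169.97°, ℓ=2.4237
cmd 1: set φ=175.28° → (κ,φ,ℓ)=(0.2278,175.28°,2.4237) → tip=(-0.6500,0.0537,2.3024)
cmd 2: set κ=0.1774 → (κ,φ,ℓ)=(0.1774,175.28°,2.4237) → tip=(-0.5113,0.0422,2.3497)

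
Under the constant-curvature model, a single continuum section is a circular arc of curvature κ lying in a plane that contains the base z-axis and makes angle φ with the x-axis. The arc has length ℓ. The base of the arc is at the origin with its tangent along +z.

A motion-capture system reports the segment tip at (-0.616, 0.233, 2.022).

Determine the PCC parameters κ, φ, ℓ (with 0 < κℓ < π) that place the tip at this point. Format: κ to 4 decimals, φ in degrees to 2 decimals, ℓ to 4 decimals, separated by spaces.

ρ = √(x²+y²) = √(-0.616² + 0.233²) = 0.65859
φ = atan2(y, x) mod 360° = atan2(0.233, -0.616) = 159.2810°
|p|² = ρ² + z² = 0.65859² + 2.022² = 4.52223
κ = 2ρ / |p|² = 2×0.65859 / 4.52223 = 0.29127
θ = 2·atan2(ρ, z) = 2·atan2(0.65859, 2.022) = 0.62975 rad
ℓ = θ/κ = 0.62975/0.29127 = 2.16210

0.2913 159.28 2.1621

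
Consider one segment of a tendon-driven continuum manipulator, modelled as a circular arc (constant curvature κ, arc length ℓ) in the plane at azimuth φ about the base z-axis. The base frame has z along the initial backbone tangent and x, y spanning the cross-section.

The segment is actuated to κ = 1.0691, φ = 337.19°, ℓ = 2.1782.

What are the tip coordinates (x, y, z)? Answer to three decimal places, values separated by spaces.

1.455 -0.612 0.679

θ = κ·ℓ = 1.0691 × 2.1782 = 2.32871 rad
ρ = (1 − cos θ)/κ = (1 − -0.68741)/1.0691 = 1.57835
z = sin θ / κ = 0.72627/1.0691 = 0.67933
x = ρ cos φ = 1.57835 × cos(337.19°) = 1.45491
y = ρ sin φ = 1.57835 × sin(337.19°) = -0.61189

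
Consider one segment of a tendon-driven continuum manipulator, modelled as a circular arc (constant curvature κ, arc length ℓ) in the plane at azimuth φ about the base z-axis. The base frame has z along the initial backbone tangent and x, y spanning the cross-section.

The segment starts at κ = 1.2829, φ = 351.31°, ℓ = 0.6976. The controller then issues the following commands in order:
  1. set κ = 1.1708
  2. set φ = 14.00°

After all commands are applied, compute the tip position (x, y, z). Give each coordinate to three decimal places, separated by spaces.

0.261 0.065 0.623

initial: κ=1.2829, φ=351.31°, ℓ=0.6976
cmd 1: set κ=1.1708 → (κ,φ,ℓ)=(1.1708,351.31°,0.6976) → tip=(0.2663,-0.0407,0.6226)
cmd 2: set φ=14.00° → (κ,φ,ℓ)=(1.1708,14.00°,0.6976) → tip=(0.2614,0.0652,0.6226)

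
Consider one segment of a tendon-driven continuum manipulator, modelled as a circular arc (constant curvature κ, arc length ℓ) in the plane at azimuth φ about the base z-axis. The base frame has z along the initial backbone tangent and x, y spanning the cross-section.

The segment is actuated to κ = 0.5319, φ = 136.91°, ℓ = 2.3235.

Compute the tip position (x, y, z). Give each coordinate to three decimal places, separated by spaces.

-0.922 0.862 1.776

θ = κ·ℓ = 0.5319 × 2.3235 = 1.23587 rad
ρ = (1 − cos θ)/κ = (1 − 0.32870)/0.5319 = 1.26208
z = sin θ / κ = 0.94443/0.5319 = 1.77559
x = ρ cos φ = 1.26208 × cos(136.91°) = -0.92167
y = ρ sin φ = 1.26208 × sin(136.91°) = 0.86218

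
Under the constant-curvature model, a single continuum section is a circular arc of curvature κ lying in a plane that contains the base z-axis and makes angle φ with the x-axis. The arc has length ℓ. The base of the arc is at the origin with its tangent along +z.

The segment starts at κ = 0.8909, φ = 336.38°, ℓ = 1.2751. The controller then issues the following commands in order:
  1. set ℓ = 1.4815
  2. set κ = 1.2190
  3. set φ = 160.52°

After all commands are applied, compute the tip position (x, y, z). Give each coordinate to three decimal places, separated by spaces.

initial: κ=0.8909, φ=336.38°, ℓ=1.2751
cmd 1: set ℓ=1.4815 → (κ,φ,ℓ)=(0.8909,336.38°,1.4815) → tip=(0.7731,-0.3381,1.0873)
cmd 2: set κ=1.2190 → (κ,φ,ℓ)=(1.2190,336.38°,1.4815) → tip=(0.9267,-0.4053,0.7978)
cmd 3: set φ=160.52° → (κ,φ,ℓ)=(1.2190,160.52°,1.4815) → tip=(-0.9536,0.3373,0.7978)

-0.954 0.337 0.798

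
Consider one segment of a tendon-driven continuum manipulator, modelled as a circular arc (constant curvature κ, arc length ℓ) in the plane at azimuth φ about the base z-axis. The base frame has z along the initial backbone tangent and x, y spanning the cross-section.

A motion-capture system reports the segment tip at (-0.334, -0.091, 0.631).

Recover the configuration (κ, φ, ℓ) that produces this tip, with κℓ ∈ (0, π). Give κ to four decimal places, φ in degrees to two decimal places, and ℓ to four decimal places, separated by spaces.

ρ = √(x²+y²) = √(-0.334² + -0.091²) = 0.34617
φ = atan2(y, x) mod 360° = atan2(-0.091, -0.334) = 195.2406°
|p|² = ρ² + z² = 0.34617² + 0.631² = 0.51800
κ = 2ρ / |p|² = 2×0.34617 / 0.51800 = 1.33659
θ = 2·atan2(ρ, z) = 2·atan2(0.34617, 0.631) = 1.00356 rad
ℓ = θ/κ = 1.00356/1.33659 = 0.75083

1.3366 195.24 0.7508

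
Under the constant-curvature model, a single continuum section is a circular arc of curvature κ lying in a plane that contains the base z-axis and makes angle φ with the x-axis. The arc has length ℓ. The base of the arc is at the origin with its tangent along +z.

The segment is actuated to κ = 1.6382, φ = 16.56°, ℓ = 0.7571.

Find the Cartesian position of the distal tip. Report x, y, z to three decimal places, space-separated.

0.395 0.118 0.577

θ = κ·ℓ = 1.6382 × 0.7571 = 1.24028 rad
ρ = (1 − cos θ)/κ = (1 − 0.32453)/1.6382 = 0.41232
z = sin θ / κ = 0.94588/1.6382 = 0.57739
x = ρ cos φ = 0.41232 × cos(16.56°) = 0.39522
y = ρ sin φ = 0.41232 × sin(16.56°) = 0.11752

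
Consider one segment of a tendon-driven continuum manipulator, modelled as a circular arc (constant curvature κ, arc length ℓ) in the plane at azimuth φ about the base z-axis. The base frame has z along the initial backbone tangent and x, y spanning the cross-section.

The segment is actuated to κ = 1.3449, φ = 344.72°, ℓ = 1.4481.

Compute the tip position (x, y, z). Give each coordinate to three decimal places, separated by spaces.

θ = κ·ℓ = 1.3449 × 1.4481 = 1.94755 rad
ρ = (1 − cos θ)/κ = (1 − -0.36790)/1.3449 = 1.01710
z = sin θ / κ = 0.92986/1.3449 = 0.69140
x = ρ cos φ = 1.01710 × cos(344.72°) = 0.98115
y = ρ sin φ = 1.01710 × sin(344.72°) = -0.26804

0.981 -0.268 0.691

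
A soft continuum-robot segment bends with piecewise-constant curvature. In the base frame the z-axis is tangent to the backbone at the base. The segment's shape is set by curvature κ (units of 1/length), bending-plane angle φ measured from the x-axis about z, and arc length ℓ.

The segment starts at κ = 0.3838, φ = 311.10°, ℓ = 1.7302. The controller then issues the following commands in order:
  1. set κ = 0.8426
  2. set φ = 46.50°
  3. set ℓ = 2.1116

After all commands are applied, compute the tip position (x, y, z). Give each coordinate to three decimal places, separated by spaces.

0.986 1.039 1.161

initial: κ=0.3838, φ=311.10°, ℓ=1.7302
cmd 1: set κ=0.8426 → (κ,φ,ℓ)=(0.8426,311.10°,1.7302) → tip=(0.6923,-0.7935,1.1792)
cmd 2: set φ=46.50° → (κ,φ,ℓ)=(0.8426,46.50°,1.7302) → tip=(0.7249,0.7639,1.1792)
cmd 3: set ℓ=2.1116 → (κ,φ,ℓ)=(0.8426,46.50°,2.1116) → tip=(0.9860,1.0390,1.1611)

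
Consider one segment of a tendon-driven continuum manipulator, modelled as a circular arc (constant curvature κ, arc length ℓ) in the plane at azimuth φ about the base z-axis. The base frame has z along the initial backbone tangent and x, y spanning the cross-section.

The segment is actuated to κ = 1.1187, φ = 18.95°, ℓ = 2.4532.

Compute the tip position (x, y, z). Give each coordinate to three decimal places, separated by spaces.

θ = κ·ℓ = 1.1187 × 2.4532 = 2.74439 rad
ρ = (1 − cos θ)/κ = (1 − -0.92215)/1.1187 = 1.71820
z = sin θ / κ = 0.38684/1.1187 = 0.34579
x = ρ cos φ = 1.71820 × cos(18.95°) = 1.62508
y = ρ sin φ = 1.71820 × sin(18.95°) = 0.55797

1.625 0.558 0.346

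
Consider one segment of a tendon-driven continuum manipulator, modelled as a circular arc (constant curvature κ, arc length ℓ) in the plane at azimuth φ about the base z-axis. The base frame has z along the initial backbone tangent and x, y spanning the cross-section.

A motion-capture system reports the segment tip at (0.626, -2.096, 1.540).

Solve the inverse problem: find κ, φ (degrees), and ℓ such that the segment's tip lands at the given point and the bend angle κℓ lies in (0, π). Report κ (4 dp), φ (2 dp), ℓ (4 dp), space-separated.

0.6113 286.63 3.1322

ρ = √(x²+y²) = √(0.626² + -2.096²) = 2.18749
φ = atan2(y, x) mod 360° = atan2(-2.096, 0.626) = 286.6290°
|p|² = ρ² + z² = 2.18749² + 1.540² = 7.15669
κ = 2ρ / |p|² = 2×2.18749 / 7.15669 = 0.61131
θ = 2·atan2(ρ, z) = 2·atan2(2.18749, 1.540) = 1.91478 rad
ℓ = θ/κ = 1.91478/0.61131 = 3.13224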